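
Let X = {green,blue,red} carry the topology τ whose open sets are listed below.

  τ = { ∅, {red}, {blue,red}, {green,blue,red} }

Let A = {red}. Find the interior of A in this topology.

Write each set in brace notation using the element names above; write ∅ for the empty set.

opens ⊆ A: ∅, {red}; union → int = {red}

{red}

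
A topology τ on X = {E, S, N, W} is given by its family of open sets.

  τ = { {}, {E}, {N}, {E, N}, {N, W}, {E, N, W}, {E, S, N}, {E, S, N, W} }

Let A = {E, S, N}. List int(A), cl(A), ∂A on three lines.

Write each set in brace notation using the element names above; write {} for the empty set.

open subsets of A: {}, {N}, {E}, {E, N}, {E, S, N}; so int(A) = {E, S, N}
closure: X∖int(X∖A) = X∖{} = {E, S, N, W}
∂A = {E, S, N, W} minus {E, S, N} = {W}

int(A) = {E, S, N}
cl(A)  = {E, S, N, W}
∂A     = {W}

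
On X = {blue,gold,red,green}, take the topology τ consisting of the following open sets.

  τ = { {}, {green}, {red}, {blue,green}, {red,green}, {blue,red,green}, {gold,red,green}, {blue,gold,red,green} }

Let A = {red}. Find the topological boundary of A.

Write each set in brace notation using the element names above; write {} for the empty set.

{gold}

opens ⊆ A: {}, {red}; union → int = {red}
complement {blue,gold,green}; its interior {blue,green}; cl(A) = X∖{blue,green} = {gold,red}
boundary = {gold,red} ∖ {red} = {gold}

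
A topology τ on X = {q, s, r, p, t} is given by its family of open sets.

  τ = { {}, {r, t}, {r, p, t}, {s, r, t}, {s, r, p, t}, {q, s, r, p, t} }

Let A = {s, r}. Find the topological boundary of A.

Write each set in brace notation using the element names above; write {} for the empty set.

{q, s, r, p, t}

interior: largest open inside A is {} (from {})
cl via duality: int({q, p, t}) = {}, so X∖{} = {q, s, r, p, t}
cl∖int = {q, s, r, p, t}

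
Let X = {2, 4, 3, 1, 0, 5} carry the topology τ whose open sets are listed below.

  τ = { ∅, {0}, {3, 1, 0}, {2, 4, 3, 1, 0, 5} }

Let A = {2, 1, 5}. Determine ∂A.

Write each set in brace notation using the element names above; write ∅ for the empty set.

{2, 4, 3, 1, 5}

interior: largest open inside A is ∅ (from ∅)
cl via duality: int({4, 3, 0}) = {0}, so X∖{0} = {2, 4, 3, 1, 5}
cl∖int = {2, 4, 3, 1, 5}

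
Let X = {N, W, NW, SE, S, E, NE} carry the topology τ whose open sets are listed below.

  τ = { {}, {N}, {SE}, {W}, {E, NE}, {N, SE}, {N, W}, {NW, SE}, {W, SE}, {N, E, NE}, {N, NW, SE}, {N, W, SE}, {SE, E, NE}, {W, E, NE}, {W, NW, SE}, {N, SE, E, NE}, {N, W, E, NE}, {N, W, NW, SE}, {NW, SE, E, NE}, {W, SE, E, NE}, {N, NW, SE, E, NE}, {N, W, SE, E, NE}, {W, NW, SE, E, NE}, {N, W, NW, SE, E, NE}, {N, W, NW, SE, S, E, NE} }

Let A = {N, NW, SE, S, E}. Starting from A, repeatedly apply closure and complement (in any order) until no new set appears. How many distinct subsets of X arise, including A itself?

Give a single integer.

cl via duality: int({W, NE}) = {W}, so X∖{W} = {N, NW, SE, S, E, NE}
Write k for closure, c for complement:
  1. A     = {N, NW, SE, S, E}
  2. kA    = {N, NW, SE, S, E, NE}
  3. cA    = {W, NE}
  4. ckA   = {W}
  5. kcA   = {W, S, E, NE}
  6. kckA  = {W, S}
  7. ckcA  = {N, NW, SE}
  8. ckckA = {N, NW, SE, E, NE}
  9. kckcA = {N, NW, SE, S}
  10. ckckcA = {W, E, NE}
applying k or c yields no new set

10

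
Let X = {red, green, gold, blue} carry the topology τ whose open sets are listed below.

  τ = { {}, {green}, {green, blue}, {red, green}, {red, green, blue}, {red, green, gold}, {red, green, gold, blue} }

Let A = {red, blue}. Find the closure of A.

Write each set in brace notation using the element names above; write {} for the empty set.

{red, gold, blue}

cl via duality: int({green, gold}) = {green}, so X∖{green} = {red, gold, blue}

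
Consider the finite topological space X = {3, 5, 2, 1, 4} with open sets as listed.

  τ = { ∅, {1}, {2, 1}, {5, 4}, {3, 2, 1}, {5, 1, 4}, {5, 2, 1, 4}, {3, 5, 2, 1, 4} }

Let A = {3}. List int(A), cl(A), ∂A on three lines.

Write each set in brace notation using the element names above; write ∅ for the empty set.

interior: largest open inside A is ∅ (from ∅)
cl via duality: int({5, 2, 1, 4}) = {5, 2, 1, 4}, so X∖{5, 2, 1, 4} = {3}
cl∖int = {3}

int(A) = ∅
cl(A)  = {3}
∂A     = {3}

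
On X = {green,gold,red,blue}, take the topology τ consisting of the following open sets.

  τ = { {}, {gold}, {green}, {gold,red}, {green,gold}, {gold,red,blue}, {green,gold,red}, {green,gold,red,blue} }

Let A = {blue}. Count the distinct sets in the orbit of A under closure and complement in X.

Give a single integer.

closure: X∖int(X∖A) = X∖{green,gold,red} = {blue}
Let k=closure and c=complement:
  1. A     = {blue}
  2. cA    = {green,gold,red}
  3. kcA   = {green,gold,red,blue}
  4. ckcA  = {}
— saturated at 4

4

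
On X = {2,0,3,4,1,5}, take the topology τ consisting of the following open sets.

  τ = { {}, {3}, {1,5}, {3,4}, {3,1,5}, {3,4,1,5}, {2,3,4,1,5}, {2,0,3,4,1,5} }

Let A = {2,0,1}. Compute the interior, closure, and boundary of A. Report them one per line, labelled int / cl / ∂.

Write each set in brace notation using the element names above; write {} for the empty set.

int(A) = {}
cl(A)  = {2,0,1,5}
∂A     = {2,0,1,5}

U open, U⊆A: {}. int(A) = ⋃ = {}
X∖A={3,4,5}, int(X∖A)={3,4}, hence cl(A)={2,0,1,5}
∂A: remove int from cl → {2,0,1,5}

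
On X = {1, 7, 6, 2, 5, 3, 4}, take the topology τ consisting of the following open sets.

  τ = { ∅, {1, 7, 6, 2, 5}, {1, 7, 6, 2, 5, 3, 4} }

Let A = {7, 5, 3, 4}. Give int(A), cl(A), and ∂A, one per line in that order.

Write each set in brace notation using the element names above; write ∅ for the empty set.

interior: largest open inside A is ∅ (from ∅)
cl via duality: int({1, 6, 2}) = ∅, so X∖∅ = {1, 7, 6, 2, 5, 3, 4}
cl∖int = {1, 7, 6, 2, 5, 3, 4}

int(A) = ∅
cl(A)  = {1, 7, 6, 2, 5, 3, 4}
∂A     = {1, 7, 6, 2, 5, 3, 4}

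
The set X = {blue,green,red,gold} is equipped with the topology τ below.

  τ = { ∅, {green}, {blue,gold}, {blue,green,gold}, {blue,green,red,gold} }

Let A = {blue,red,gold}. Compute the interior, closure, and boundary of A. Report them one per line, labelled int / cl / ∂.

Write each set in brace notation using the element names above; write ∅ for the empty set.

int(A) = {blue,gold}
cl(A)  = {blue,red,gold}
∂A     = {red}

interior: largest open inside A is {blue,gold} (from ∅, {blue,gold})
cl via duality: int({green}) = {green}, so X∖{green} = {blue,red,gold}
cl∖int = {red}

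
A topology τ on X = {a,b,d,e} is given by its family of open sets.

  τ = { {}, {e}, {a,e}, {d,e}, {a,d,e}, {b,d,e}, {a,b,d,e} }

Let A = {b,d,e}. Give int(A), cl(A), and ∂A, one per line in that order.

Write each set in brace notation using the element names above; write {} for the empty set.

interior: largest open inside A is {b,d,e} (from {}, {e}, {d,e}, {b,d,e})
cl via duality: int({a}) = {}, so X∖{} = {a,b,d,e}
cl∖int = {a}

int(A) = {b,d,e}
cl(A)  = {a,b,d,e}
∂A     = {a}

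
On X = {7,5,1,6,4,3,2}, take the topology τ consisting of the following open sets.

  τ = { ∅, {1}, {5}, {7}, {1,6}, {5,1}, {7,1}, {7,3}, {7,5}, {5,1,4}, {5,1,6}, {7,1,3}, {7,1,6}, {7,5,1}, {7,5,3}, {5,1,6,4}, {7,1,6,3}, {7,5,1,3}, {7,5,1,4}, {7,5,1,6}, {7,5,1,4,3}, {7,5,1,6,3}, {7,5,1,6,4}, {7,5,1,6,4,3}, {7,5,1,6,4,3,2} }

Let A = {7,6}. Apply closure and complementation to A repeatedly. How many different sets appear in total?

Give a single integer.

10

cl via duality: int({5,1,4,3,2}) = {5,1,4}, so X∖{5,1,4} = {7,6,3,2}
Write k for closure, c for complement:
  1. A     = {7,6}
  2. kA    = {7,6,3,2}
  3. cA    = {5,1,4,3,2}
  4. ckA   = {5,1,4}
  5. kcA   = {5,1,6,4,3,2}
  6. kckA  = {5,1,6,4,2}
  7. ckcA  = {7}
  8. ckckA = {7,3}
  9. kckcA = {7,3,2}
  10. ckckcA = {5,1,6,4}
applying k or c yields no new set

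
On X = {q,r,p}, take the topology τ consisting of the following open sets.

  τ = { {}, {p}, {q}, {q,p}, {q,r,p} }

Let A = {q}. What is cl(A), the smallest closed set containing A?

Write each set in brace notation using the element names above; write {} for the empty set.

{q,r}

cl via duality: int({r,p}) = {p}, so X∖{p} = {q,r}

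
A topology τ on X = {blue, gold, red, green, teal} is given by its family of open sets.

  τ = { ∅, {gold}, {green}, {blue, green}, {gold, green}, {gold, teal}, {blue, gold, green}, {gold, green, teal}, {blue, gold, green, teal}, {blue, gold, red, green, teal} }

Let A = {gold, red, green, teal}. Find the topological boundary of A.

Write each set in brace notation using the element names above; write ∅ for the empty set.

interior: largest open inside A is {gold, green, teal} (from ∅, {gold}, {green}, {gold, green}, {gold, teal}, {gold, green, teal})
cl via duality: int({blue}) = ∅, so X∖∅ = {blue, gold, red, green, teal}
cl∖int = {blue, red}

{blue, red}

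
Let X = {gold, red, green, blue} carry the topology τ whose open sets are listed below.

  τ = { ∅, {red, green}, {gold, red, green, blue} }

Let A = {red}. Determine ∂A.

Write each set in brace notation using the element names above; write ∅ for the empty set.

{gold, red, green, blue}

U open, U⊆A: ∅. int(A) = ⋃ = ∅
X∖A={gold, green, blue}, int(X∖A)=∅, hence cl(A)={gold, red, green, blue}
∂A: remove int from cl → {gold, red, green, blue}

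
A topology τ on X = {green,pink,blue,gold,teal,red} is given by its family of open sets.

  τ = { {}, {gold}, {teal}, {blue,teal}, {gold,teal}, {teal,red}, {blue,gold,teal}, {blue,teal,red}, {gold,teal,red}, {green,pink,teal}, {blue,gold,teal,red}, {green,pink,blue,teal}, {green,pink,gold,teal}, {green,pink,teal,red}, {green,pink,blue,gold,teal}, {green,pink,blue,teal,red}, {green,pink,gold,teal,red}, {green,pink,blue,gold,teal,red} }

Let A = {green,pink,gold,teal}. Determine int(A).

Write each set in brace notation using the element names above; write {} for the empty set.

{green,pink,gold,teal}

interior: largest open inside A is {green,pink,gold,teal} (from {}, {gold}, {teal}, {gold,teal}, {green,pink,teal}, {green,pink,gold,teal})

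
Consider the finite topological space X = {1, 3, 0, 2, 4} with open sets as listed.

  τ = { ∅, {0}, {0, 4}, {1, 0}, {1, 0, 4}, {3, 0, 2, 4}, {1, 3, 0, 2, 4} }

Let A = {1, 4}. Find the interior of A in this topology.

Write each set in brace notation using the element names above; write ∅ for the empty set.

∅

opens ⊆ A: ∅; union → int = ∅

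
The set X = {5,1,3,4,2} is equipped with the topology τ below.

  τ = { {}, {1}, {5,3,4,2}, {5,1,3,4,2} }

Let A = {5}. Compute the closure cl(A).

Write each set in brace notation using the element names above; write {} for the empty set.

complement {1,3,4,2}; its interior {1}; cl(A) = X∖{1} = {5,3,4,2}

{5,3,4,2}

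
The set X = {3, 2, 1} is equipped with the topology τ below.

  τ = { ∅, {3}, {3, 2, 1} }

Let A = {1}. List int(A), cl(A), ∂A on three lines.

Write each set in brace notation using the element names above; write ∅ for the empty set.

open subsets of A: ∅; so int(A) = ∅
closure: X∖int(X∖A) = X∖{3} = {2, 1}
∂A = {2, 1} minus ∅ = {2, 1}

int(A) = ∅
cl(A)  = {2, 1}
∂A     = {2, 1}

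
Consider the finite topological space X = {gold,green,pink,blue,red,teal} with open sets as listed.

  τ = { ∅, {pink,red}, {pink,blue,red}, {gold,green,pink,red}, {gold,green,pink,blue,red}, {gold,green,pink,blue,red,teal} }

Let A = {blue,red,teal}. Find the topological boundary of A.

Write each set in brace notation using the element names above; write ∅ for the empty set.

{gold,green,pink,blue,red,teal}

U open, U⊆A: ∅. int(A) = ⋃ = ∅
X∖A={gold,green,pink}, int(X∖A)=∅, hence cl(A)={gold,green,pink,blue,red,teal}
∂A: remove int from cl → {gold,green,pink,blue,red,teal}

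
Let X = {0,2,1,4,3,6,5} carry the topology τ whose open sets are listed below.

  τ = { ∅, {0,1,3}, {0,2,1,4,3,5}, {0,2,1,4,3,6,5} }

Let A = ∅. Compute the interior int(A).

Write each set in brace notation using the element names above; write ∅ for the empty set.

∅

open subsets of A: ∅; so int(A) = ∅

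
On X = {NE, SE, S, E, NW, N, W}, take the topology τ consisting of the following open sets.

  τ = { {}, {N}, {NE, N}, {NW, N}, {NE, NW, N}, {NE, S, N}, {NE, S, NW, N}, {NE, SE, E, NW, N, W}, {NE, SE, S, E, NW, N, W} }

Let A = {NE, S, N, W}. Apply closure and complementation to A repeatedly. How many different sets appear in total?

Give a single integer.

complement {SE, E, NW}; its interior {}; cl(A) = X∖{} = {NE, SE, S, E, NW, N, W}
With k = closure, c = complement:
  1. A     = {NE, S, N, W}
  2. kA    = {NE, SE, S, E, NW, N, W}
  3. cA    = {SE, E, NW}
  4. ckA   = {}
  5. kcA   = {SE, E, NW, W}
  6. ckcA  = {NE, S, N}
k, c of each give nothing new

6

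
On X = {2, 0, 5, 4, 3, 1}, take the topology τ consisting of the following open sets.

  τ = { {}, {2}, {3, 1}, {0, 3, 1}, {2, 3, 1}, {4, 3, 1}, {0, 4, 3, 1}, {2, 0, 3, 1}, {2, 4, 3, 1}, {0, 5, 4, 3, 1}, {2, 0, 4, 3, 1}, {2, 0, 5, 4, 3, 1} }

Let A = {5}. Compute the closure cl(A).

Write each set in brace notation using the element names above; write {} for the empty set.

cl via duality: int({2, 0, 4, 3, 1}) = {2, 0, 4, 3, 1}, so X∖{2, 0, 4, 3, 1} = {5}

{5}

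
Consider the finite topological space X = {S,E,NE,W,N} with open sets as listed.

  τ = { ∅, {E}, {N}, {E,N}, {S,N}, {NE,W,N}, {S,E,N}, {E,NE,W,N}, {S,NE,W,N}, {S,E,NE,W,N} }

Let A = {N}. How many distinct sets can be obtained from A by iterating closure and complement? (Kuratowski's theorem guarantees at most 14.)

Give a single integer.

4

closure: X∖int(X∖A) = X∖{E} = {S,NE,W,N}
Let k=closure and c=complement:
  1. A     = {N}
  2. kA    = {S,NE,W,N}
  3. cA    = {S,E,NE,W}
  4. ckA   = {E}
— saturated at 4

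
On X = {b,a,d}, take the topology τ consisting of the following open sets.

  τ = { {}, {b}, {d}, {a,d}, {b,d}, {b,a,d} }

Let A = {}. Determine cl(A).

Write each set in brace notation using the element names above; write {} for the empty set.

{}

cl via duality: int({b,a,d}) = {b,a,d}, so X∖{b,a,d} = {}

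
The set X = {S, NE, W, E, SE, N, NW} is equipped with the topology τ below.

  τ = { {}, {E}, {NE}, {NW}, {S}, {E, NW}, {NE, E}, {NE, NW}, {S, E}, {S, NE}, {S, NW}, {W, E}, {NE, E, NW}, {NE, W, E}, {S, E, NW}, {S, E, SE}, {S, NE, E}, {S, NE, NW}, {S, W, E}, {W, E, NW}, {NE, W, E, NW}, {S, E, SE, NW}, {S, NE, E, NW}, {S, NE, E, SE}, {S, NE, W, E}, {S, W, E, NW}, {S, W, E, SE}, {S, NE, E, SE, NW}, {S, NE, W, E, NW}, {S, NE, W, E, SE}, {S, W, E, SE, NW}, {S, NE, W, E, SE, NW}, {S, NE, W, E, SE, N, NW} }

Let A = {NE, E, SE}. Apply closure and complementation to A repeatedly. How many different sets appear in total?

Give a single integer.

X∖A={S, W, N, NW}, int(X∖A)={S, NW}, hence cl(A)={NE, W, E, SE, N}
Orbit (k=closure, c=complement):
  1. A     = {NE, E, SE}
  2. kA    = {NE, W, E, SE, N}
  3. cA    = {S, W, N, NW}
  4. ckA   = {S, NW}
  5. kcA   = {S, W, SE, N, NW}
  6. kckA  = {S, SE, N, NW}
  7. ckcA  = {NE, E}
  8. ckckA = {NE, W, E}
(closed under both — stop)

8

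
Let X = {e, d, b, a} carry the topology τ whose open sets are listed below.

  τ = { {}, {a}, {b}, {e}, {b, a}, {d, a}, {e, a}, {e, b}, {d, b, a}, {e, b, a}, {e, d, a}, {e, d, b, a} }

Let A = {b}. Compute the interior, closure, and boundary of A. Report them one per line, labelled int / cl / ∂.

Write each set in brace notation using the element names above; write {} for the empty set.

open subsets of A: {}, {b}; so int(A) = {b}
closure: X∖int(X∖A) = X∖{e, d, a} = {b}
∂A = {b} minus {b} = {}

int(A) = {b}
cl(A)  = {b}
∂A     = {}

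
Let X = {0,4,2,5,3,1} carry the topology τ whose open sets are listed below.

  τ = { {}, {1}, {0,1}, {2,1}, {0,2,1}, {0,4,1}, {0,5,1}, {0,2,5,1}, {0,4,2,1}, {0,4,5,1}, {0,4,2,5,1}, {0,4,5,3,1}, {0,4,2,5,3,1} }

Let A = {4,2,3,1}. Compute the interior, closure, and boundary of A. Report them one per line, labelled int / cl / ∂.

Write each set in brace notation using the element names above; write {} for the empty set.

int(A) = {2,1}
cl(A)  = {0,4,2,5,3,1}
∂A     = {0,4,5,3}

U open, U⊆A: {}, {1}, {2,1}. int(A) = ⋃ = {2,1}
X∖A={0,5}, int(X∖A)={}, hence cl(A)={0,4,2,5,3,1}
∂A: remove int from cl → {0,4,5,3}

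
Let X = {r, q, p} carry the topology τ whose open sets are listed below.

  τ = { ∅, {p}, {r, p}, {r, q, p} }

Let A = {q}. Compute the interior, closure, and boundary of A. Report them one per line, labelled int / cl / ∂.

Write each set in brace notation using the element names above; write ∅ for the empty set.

U open, U⊆A: ∅. int(A) = ⋃ = ∅
X∖A={r, p}, int(X∖A)={r, p}, hence cl(A)={q}
∂A: remove int from cl → {q}

int(A) = ∅
cl(A)  = {q}
∂A     = {q}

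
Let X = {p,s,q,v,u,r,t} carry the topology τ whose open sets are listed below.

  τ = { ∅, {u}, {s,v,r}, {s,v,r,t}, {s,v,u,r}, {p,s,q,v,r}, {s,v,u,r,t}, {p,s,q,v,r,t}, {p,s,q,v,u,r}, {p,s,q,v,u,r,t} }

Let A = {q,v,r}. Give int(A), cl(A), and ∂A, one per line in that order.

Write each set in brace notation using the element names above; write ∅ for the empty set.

interior: largest open inside A is ∅ (from ∅)
cl via duality: int({p,s,u,t}) = {u}, so X∖{u} = {p,s,q,v,r,t}
cl∖int = {p,s,q,v,r,t}

int(A) = ∅
cl(A)  = {p,s,q,v,r,t}
∂A     = {p,s,q,v,r,t}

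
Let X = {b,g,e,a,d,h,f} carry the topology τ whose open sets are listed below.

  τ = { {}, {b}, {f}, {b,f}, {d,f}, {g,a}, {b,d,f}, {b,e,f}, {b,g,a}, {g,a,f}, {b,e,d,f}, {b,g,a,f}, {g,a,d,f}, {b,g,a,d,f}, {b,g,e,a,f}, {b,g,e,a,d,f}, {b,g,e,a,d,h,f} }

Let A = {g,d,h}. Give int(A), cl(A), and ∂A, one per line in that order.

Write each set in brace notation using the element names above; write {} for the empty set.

int(A) = {}
cl(A)  = {g,a,d,h}
∂A     = {g,a,d,h}

interior: largest open inside A is {} (from {})
cl via duality: int({b,e,a,f}) = {b,e,f}, so X∖{b,e,f} = {g,a,d,h}
cl∖int = {g,a,d,h}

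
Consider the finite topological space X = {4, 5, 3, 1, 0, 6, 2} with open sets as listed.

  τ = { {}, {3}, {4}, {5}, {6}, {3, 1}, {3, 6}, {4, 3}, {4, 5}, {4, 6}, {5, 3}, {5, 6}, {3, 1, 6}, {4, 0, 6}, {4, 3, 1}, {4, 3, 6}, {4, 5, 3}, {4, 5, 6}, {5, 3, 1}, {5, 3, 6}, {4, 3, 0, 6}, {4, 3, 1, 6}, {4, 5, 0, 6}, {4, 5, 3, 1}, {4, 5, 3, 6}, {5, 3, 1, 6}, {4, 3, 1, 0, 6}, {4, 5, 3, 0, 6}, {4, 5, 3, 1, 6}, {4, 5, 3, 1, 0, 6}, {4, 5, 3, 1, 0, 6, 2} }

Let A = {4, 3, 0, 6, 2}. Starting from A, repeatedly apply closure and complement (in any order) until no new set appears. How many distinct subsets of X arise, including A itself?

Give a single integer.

closure: X∖int(X∖A) = X∖{5} = {4, 3, 1, 0, 6, 2}
Let k=closure and c=complement:
  1. A     = {4, 3, 0, 6, 2}
  2. kA    = {4, 3, 1, 0, 6, 2}
  3. cA    = {5, 1}
  4. ckA   = {5}
  5. kcA   = {5, 1, 2}
  6. kckA  = {5, 2}
  7. ckcA  = {4, 3, 0, 6}
  8. ckckA = {4, 3, 1, 0, 6}
— saturated at 8

8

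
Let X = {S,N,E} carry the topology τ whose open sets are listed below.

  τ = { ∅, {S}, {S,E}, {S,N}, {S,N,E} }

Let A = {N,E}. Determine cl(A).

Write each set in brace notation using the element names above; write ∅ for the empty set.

{N,E}

X∖A={S}, int(X∖A)={S}, hence cl(A)={N,E}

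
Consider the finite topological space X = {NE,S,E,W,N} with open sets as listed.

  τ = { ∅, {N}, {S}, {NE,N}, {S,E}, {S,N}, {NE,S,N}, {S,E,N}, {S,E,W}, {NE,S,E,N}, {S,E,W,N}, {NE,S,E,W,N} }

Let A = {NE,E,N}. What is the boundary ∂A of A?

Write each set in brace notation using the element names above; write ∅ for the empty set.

{E,W}

open subsets of A: ∅, {N}, {NE,N}; so int(A) = {NE,N}
closure: X∖int(X∖A) = X∖{S} = {NE,E,W,N}
∂A = {NE,E,W,N} minus {NE,N} = {E,W}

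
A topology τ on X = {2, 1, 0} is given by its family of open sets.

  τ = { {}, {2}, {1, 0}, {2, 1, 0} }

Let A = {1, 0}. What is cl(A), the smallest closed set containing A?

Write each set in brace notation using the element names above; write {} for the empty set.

{1, 0}

closure: X∖int(X∖A) = X∖{2} = {1, 0}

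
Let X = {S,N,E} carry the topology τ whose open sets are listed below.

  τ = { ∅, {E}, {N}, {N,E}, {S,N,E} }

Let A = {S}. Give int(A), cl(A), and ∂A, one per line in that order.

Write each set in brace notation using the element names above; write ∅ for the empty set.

opens ⊆ A: ∅; union → int = ∅
complement {N,E}; its interior {N,E}; cl(A) = X∖{N,E} = {S}
boundary = {S} ∖ ∅ = {S}

int(A) = ∅
cl(A)  = {S}
∂A     = {S}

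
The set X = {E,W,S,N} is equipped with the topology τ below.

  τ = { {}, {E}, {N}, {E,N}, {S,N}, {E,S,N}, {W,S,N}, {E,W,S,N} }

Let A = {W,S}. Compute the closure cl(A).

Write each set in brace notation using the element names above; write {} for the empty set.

X∖A={E,N}, int(X∖A)={E,N}, hence cl(A)={W,S}

{W,S}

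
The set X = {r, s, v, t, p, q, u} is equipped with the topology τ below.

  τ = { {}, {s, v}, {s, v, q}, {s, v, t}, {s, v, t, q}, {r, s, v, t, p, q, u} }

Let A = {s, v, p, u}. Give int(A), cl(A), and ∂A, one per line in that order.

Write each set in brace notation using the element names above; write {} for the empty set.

int(A) = {s, v}
cl(A)  = {r, s, v, t, p, q, u}
∂A     = {r, t, p, q, u}

U open, U⊆A: {}, {s, v}. int(A) = ⋃ = {s, v}
X∖A={r, t, q}, int(X∖A)={}, hence cl(A)={r, s, v, t, p, q, u}
∂A: remove int from cl → {r, t, p, q, u}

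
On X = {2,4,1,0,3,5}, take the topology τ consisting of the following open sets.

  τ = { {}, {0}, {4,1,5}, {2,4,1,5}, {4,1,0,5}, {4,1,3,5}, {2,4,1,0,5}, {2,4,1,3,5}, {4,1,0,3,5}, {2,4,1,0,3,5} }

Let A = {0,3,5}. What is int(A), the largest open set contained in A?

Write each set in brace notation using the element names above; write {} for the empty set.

opens ⊆ A: {}, {0}; union → int = {0}

{0}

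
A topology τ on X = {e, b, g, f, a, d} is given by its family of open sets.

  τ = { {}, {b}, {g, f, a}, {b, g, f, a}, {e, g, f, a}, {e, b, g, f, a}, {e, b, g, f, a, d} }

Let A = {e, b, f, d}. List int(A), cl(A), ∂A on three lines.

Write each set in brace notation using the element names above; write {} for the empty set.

int(A) = {b}
cl(A)  = {e, b, g, f, a, d}
∂A     = {e, g, f, a, d}

open subsets of A: {}, {b}; so int(A) = {b}
closure: X∖int(X∖A) = X∖{} = {e, b, g, f, a, d}
∂A = {e, b, g, f, a, d} minus {b} = {e, g, f, a, d}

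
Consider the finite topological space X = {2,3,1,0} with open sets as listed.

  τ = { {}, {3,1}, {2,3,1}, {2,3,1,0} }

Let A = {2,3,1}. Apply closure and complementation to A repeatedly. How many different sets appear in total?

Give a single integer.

4

closure: X∖int(X∖A) = X∖{} = {2,3,1,0}
Let k=closure and c=complement:
  1. A     = {2,3,1}
  2. kA    = {2,3,1,0}
  3. cA    = {0}
  4. ckA   = {}
— saturated at 4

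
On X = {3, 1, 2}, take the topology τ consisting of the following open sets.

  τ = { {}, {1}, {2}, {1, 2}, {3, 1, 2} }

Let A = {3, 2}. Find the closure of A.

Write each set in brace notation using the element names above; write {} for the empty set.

X∖A={1}, int(X∖A)={1}, hence cl(A)={3, 2}

{3, 2}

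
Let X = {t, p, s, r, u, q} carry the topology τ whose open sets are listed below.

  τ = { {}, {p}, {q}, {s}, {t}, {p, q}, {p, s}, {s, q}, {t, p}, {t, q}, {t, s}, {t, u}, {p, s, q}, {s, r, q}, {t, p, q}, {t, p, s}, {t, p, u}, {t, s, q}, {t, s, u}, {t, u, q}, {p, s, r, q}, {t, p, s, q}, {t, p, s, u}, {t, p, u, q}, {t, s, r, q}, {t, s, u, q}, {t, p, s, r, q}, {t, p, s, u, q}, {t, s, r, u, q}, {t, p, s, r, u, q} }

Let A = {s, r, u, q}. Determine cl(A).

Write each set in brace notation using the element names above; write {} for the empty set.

complement {t, p}; its interior {t, p}; cl(A) = X∖{t, p} = {s, r, u, q}

{s, r, u, q}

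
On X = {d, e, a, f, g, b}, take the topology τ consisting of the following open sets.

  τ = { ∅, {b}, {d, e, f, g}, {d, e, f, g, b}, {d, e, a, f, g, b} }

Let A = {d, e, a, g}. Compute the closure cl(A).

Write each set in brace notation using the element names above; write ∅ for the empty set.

{d, e, a, f, g}

complement {f, b}; its interior {b}; cl(A) = X∖{b} = {d, e, a, f, g}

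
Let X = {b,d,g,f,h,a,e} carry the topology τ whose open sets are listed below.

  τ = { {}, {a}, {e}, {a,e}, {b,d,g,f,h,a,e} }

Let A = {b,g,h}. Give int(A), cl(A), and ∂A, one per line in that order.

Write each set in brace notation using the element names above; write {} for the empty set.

int(A) = {}
cl(A)  = {b,d,g,f,h}
∂A     = {b,d,g,f,h}

interior: largest open inside A is {} (from {})
cl via duality: int({d,f,a,e}) = {a,e}, so X∖{a,e} = {b,d,g,f,h}
cl∖int = {b,d,g,f,h}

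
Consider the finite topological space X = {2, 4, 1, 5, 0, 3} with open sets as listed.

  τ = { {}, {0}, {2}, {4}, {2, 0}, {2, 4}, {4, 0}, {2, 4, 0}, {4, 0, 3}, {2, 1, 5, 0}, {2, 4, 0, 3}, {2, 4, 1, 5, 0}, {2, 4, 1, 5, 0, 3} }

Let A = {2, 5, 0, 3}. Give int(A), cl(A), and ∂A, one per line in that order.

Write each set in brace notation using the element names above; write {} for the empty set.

interior: largest open inside A is {2, 0} (from {}, {0}, {2}, {2, 0})
cl via duality: int({4, 1}) = {4}, so X∖{4} = {2, 1, 5, 0, 3}
cl∖int = {1, 5, 3}

int(A) = {2, 0}
cl(A)  = {2, 1, 5, 0, 3}
∂A     = {1, 5, 3}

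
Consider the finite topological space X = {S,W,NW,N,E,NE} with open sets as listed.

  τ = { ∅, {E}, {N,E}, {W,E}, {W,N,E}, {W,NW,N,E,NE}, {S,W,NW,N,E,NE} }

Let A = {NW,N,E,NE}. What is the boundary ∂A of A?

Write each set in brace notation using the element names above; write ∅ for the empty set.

interior: largest open inside A is {N,E} (from ∅, {E}, {N,E})
cl via duality: int({S,W}) = ∅, so X∖∅ = {S,W,NW,N,E,NE}
cl∖int = {S,W,NW,NE}

{S,W,NW,NE}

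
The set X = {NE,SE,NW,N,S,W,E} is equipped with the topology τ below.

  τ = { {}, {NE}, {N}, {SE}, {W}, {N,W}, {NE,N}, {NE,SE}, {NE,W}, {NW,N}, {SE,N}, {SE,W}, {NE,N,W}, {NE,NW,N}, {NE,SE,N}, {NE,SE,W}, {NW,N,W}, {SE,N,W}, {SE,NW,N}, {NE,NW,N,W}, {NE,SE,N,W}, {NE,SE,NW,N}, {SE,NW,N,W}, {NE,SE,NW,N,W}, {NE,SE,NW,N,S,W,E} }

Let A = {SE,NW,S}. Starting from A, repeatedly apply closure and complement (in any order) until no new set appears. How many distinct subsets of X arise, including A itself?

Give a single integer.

8

complement {NE,N,W,E}; its interior {NE,N,W}; cl(A) = X∖{NE,N,W} = {SE,NW,S,E}
With k = closure, c = complement:
  1. A     = {SE,NW,S}
  2. kA    = {SE,NW,S,E}
  3. cA    = {NE,N,W,E}
  4. ckA   = {NE,N,W}
  5. kcA   = {NE,NW,N,S,W,E}
  6. ckcA  = {SE}
  7. kckcA = {SE,S,E}
  8. ckckcA = {NE,NW,N,W}
k, c of each give nothing new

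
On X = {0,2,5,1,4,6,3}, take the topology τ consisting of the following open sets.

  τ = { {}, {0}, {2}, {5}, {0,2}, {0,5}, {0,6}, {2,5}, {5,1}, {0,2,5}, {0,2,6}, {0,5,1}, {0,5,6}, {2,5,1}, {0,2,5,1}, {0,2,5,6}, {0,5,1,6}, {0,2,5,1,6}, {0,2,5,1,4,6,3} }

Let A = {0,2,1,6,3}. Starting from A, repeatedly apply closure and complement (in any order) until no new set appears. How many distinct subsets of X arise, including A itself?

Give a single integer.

8

X∖A={5,4}, int(X∖A)={5}, hence cl(A)={0,2,1,4,6,3}
Orbit (k=closure, c=complement):
  1. A     = {0,2,1,6,3}
  2. kA    = {0,2,1,4,6,3}
  3. cA    = {5,4}
  4. ckA   = {5}
  5. kcA   = {5,1,4,3}
  6. ckcA  = {0,2,6}
  7. kckcA = {0,2,4,6,3}
  8. ckckcA = {5,1}
(closed under both — stop)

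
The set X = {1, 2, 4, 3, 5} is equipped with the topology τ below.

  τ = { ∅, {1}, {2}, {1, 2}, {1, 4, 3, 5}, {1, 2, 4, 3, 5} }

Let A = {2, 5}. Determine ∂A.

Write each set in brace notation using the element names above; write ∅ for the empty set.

{4, 3, 5}

open subsets of A: ∅, {2}; so int(A) = {2}
closure: X∖int(X∖A) = X∖{1} = {2, 4, 3, 5}
∂A = {2, 4, 3, 5} minus {2} = {4, 3, 5}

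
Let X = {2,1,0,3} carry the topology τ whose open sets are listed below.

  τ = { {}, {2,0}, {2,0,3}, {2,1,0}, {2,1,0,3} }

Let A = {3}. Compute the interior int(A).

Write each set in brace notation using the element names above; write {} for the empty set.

{}

open subsets of A: {}; so int(A) = {}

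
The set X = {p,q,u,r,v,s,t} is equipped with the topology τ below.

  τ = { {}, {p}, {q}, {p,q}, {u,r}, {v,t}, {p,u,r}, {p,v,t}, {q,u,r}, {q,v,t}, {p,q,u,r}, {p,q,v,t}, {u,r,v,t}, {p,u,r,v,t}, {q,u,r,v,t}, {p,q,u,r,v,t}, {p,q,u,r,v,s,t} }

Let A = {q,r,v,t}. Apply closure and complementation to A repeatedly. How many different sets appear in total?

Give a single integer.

closure: X∖int(X∖A) = X∖{p} = {q,u,r,v,s,t}
Let k=closure and c=complement:
  1. A     = {q,r,v,t}
  2. kA    = {q,u,r,v,s,t}
  3. cA    = {p,u,s}
  4. ckA   = {p}
  5. kcA   = {p,u,r,s}
  6. kckA  = {p,s}
  7. ckcA  = {q,v,t}
  8. ckckA = {q,u,r,v,t}
  9. kckcA = {q,v,s,t}
  10. ckckcA = {p,u,r}
— saturated at 10

10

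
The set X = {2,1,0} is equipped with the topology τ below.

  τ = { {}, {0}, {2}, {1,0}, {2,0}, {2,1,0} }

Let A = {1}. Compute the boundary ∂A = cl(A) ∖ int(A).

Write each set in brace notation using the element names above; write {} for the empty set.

U open, U⊆A: {}. int(A) = ⋃ = {}
X∖A={2,0}, int(X∖A)={2,0}, hence cl(A)={1}
∂A: remove int from cl → {1}

{1}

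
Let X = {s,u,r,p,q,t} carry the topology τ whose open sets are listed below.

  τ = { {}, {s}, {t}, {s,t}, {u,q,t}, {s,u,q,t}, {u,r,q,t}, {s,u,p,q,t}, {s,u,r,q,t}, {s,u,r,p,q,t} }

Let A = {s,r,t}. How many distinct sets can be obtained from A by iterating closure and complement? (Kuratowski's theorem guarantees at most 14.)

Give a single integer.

complement {u,p,q}; its interior {}; cl(A) = X∖{} = {s,u,r,p,q,t}
With k = closure, c = complement:
  1. A     = {s,r,t}
  2. kA    = {s,u,r,p,q,t}
  3. cA    = {u,p,q}
  4. ckA   = {}
  5. kcA   = {u,r,p,q}
  6. ckcA  = {s,t}
k, c of each give nothing new

6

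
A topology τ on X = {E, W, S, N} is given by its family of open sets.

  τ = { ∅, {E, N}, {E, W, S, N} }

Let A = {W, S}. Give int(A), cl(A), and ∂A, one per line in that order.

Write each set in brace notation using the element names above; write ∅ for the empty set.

int(A) = ∅
cl(A)  = {W, S}
∂A     = {W, S}

open subsets of A: ∅; so int(A) = ∅
closure: X∖int(X∖A) = X∖{E, N} = {W, S}
∂A = {W, S} minus ∅ = {W, S}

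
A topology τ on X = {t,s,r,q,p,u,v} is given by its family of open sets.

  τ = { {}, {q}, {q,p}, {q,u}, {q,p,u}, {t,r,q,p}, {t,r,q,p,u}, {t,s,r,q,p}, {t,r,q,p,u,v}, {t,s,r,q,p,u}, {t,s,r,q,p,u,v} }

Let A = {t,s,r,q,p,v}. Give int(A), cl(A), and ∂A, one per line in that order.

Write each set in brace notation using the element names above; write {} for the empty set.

interior: largest open inside A is {t,s,r,q,p} (from {}, {q}, {q,p}, {t,r,q,p}, {t,s,r,q,p})
cl via duality: int({u}) = {}, so X∖{} = {t,s,r,q,p,u,v}
cl∖int = {u,v}

int(A) = {t,s,r,q,p}
cl(A)  = {t,s,r,q,p,u,v}
∂A     = {u,v}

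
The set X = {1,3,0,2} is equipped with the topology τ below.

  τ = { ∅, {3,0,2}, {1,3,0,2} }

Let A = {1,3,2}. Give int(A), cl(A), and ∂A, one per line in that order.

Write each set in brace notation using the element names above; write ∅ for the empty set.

int(A) = ∅
cl(A)  = {1,3,0,2}
∂A     = {1,3,0,2}

opens ⊆ A: ∅; union → int = ∅
complement {0}; its interior ∅; cl(A) = X∖∅ = {1,3,0,2}
boundary = {1,3,0,2} ∖ ∅ = {1,3,0,2}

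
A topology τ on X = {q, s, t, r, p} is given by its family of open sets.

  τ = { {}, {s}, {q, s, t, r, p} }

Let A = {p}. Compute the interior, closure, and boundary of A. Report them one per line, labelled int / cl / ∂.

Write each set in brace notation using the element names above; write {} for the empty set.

int(A) = {}
cl(A)  = {q, t, r, p}
∂A     = {q, t, r, p}

U open, U⊆A: {}. int(A) = ⋃ = {}
X∖A={q, s, t, r}, int(X∖A)={s}, hence cl(A)={q, t, r, p}
∂A: remove int from cl → {q, t, r, p}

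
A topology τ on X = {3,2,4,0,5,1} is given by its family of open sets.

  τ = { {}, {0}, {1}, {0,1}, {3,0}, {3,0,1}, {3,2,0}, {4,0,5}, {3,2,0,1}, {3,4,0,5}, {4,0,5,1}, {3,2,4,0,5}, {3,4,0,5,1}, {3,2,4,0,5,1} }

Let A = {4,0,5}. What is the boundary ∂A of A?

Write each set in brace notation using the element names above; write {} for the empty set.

open subsets of A: {}, {0}, {4,0,5}; so int(A) = {4,0,5}
closure: X∖int(X∖A) = X∖{1} = {3,2,4,0,5}
∂A = {3,2,4,0,5} minus {4,0,5} = {3,2}

{3,2}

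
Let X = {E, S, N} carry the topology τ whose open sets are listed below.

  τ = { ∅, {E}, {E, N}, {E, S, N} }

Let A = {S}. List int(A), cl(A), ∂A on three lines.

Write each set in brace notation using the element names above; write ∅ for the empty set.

U open, U⊆A: ∅. int(A) = ⋃ = ∅
X∖A={E, N}, int(X∖A)={E, N}, hence cl(A)={S}
∂A: remove int from cl → {S}

int(A) = ∅
cl(A)  = {S}
∂A     = {S}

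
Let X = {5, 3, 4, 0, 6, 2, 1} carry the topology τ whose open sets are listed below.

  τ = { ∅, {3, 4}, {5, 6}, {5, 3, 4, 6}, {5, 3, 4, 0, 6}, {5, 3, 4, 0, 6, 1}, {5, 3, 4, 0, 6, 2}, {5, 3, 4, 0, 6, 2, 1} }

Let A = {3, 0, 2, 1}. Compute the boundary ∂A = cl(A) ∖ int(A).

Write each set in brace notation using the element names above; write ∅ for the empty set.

open subsets of A: ∅; so int(A) = ∅
closure: X∖int(X∖A) = X∖{5, 6} = {3, 4, 0, 2, 1}
∂A = {3, 4, 0, 2, 1} minus ∅ = {3, 4, 0, 2, 1}

{3, 4, 0, 2, 1}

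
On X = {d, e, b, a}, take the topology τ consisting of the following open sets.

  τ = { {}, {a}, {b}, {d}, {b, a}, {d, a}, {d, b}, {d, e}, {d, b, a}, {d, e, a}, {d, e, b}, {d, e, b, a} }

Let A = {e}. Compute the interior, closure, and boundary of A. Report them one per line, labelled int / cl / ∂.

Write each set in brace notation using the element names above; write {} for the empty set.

int(A) = {}
cl(A)  = {e}
∂A     = {e}

interior: largest open inside A is {} (from {})
cl via duality: int({d, b, a}) = {d, b, a}, so X∖{d, b, a} = {e}
cl∖int = {e}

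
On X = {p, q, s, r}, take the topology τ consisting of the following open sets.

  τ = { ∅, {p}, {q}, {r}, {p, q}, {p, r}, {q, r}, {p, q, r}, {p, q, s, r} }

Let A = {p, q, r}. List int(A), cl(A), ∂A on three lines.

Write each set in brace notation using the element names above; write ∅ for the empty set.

interior: largest open inside A is {p, q, r} (from ∅, {q}, {r}, {p}, {p, r}, {q, r}, {p, q}, {p, q, r})
cl via duality: int({s}) = ∅, so X∖∅ = {p, q, s, r}
cl∖int = {s}

int(A) = {p, q, r}
cl(A)  = {p, q, s, r}
∂A     = {s}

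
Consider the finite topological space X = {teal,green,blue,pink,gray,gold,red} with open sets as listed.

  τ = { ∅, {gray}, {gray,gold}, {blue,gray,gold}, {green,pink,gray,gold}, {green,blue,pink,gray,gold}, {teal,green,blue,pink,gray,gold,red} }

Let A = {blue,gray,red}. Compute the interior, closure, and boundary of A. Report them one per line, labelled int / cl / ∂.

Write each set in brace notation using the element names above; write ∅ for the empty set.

int(A) = {gray}
cl(A)  = {teal,green,blue,pink,gray,gold,red}
∂A     = {teal,green,blue,pink,gold,red}

opens ⊆ A: ∅, {gray}; union → int = {gray}
complement {teal,green,pink,gold}; its interior ∅; cl(A) = X∖∅ = {teal,green,blue,pink,gray,gold,red}
boundary = {teal,green,blue,pink,gray,gold,red} ∖ {gray} = {teal,green,blue,pink,gold,red}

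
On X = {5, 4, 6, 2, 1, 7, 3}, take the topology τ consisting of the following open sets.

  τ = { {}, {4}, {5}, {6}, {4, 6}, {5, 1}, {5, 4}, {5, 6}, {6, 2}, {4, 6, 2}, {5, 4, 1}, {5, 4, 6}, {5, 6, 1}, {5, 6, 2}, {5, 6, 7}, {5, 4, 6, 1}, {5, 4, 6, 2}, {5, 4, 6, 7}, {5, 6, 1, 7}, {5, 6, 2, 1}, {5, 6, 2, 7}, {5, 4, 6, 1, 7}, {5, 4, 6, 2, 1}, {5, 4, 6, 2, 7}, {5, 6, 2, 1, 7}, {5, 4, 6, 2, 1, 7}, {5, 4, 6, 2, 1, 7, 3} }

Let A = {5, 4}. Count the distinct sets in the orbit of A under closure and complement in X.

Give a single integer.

X∖A={6, 2, 1, 7, 3}, int(X∖A)={6, 2}, hence cl(A)={5, 4, 1, 7, 3}
Orbit (k=closure, c=complement):
  1. A     = {5, 4}
  2. kA    = {5, 4, 1, 7, 3}
  3. cA    = {6, 2, 1, 7, 3}
  4. ckA   = {6, 2}
  5. kckA  = {6, 2, 7, 3}
  6. ckckA = {5, 4, 1}
(closed under both — stop)

6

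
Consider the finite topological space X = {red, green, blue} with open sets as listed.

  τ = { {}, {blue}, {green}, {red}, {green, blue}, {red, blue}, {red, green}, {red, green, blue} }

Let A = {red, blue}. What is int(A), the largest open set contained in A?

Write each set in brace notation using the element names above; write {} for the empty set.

U open, U⊆A: {}, {red}, {blue}, {red, blue}. int(A) = ⋃ = {red, blue}

{red, blue}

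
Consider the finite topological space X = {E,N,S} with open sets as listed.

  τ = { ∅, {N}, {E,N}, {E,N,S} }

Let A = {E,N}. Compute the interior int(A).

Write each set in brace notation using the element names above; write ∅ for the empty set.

open subsets of A: ∅, {N}, {E,N}; so int(A) = {E,N}

{E,N}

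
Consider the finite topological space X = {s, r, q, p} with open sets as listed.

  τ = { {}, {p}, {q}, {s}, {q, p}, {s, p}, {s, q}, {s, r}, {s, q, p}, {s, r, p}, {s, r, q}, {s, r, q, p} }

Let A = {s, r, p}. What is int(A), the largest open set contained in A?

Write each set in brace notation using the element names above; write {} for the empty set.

{s, r, p}

open subsets of A: {}, {s}, {p}, {s, p}, {s, r}, {s, r, p}; so int(A) = {s, r, p}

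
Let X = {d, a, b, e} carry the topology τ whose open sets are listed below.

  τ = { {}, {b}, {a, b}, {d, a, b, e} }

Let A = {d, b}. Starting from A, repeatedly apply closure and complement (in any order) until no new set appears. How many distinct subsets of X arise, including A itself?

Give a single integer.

6

closure: X∖int(X∖A) = X∖{} = {d, a, b, e}
Let k=closure and c=complement:
  1. A     = {d, b}
  2. kA    = {d, a, b, e}
  3. cA    = {a, e}
  4. ckA   = {}
  5. kcA   = {d, a, e}
  6. ckcA  = {b}
— saturated at 6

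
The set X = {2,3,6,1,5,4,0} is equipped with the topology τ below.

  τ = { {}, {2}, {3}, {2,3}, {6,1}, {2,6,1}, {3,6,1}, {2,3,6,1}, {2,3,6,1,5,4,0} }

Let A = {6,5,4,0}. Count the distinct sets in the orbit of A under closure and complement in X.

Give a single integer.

8

X∖A={2,3,1}, int(X∖A)={2,3}, hence cl(A)={6,1,5,4,0}
Orbit (k=closure, c=complement):
  1. A     = {6,5,4,0}
  2. kA    = {6,1,5,4,0}
  3. cA    = {2,3,1}
  4. ckA   = {2,3}
  5. kcA   = {2,3,6,1,5,4,0}
  6. kckA  = {2,3,5,4,0}
  7. ckcA  = {}
  8. ckckA = {6,1}
(closed under both — stop)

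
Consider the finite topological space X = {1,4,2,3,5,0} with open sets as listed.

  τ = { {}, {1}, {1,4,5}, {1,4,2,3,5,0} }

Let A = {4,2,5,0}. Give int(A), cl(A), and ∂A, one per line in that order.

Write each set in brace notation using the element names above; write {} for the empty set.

U open, U⊆A: {}. int(A) = ⋃ = {}
X∖A={1,3}, int(X∖A)={1}, hence cl(A)={4,2,3,5,0}
∂A: remove int from cl → {4,2,3,5,0}

int(A) = {}
cl(A)  = {4,2,3,5,0}
∂A     = {4,2,3,5,0}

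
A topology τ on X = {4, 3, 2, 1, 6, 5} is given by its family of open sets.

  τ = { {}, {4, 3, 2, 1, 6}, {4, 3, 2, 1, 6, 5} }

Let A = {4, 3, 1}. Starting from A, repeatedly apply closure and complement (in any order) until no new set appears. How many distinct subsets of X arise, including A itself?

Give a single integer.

4

closure: X∖int(X∖A) = X∖{} = {4, 3, 2, 1, 6, 5}
Let k=closure and c=complement:
  1. A     = {4, 3, 1}
  2. kA    = {4, 3, 2, 1, 6, 5}
  3. cA    = {2, 6, 5}
  4. ckA   = {}
— saturated at 4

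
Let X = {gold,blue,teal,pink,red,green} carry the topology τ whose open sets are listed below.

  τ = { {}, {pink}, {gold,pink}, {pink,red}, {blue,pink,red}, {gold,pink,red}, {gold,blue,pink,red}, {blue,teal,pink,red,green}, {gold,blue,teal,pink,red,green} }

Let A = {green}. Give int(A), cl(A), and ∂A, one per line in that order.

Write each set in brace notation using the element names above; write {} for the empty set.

opens ⊆ A: {}; union → int = {}
complement {gold,blue,teal,pink,red}; its interior {gold,blue,pink,red}; cl(A) = X∖{gold,blue,pink,red} = {teal,green}
boundary = {teal,green} ∖ {} = {teal,green}

int(A) = {}
cl(A)  = {teal,green}
∂A     = {teal,green}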